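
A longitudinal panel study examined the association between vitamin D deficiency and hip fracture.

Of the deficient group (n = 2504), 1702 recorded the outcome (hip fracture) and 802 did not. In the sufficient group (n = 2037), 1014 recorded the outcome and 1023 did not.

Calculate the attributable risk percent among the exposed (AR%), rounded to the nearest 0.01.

26.76

From the description: a = 1702, b = 802, c = 1014, d = 1023.
Risk in exposed = 1702/2504 = 0.67971; risk in unexposed = 1014/2037 = 0.49779.
RR = 0.67971/0.49779 = 1.36546
AR% = (RR − 1)/RR × 100 = (1.36546 − 1)/1.36546 × 100 = 26.7645%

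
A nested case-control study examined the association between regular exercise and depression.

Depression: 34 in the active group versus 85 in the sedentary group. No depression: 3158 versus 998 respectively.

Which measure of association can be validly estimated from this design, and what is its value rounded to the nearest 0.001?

From the description: a = 34, b = 3158, c = 85, d = 998.
This is a nested case-control study: participants were sampled on outcome status, so risks in the source population cannot be estimated directly — relative risk is not valid here. The odds ratio is the appropriate measure.
OR = (a·d)/(b·c) = (34 × 998) / (3158 × 85) = 33932 / 268430 = 0.12641

0.126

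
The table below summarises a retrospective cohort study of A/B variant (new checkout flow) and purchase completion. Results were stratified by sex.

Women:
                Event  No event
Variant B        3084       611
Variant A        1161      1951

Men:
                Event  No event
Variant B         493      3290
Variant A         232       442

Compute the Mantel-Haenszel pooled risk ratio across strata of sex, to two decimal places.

1.79

RR_MH = Σ(aᵢ·n₀ᵢ/nᵢ) / Σ(cᵢ·n₁ᵢ/nᵢ), with n₁ᵢ = aᵢ+bᵢ (exposed), n₀ᵢ = cᵢ+dᵢ (unexposed), nᵢ = n₁ᵢ+n₀ᵢ.
Stratum 1 (Women): n₁ = 3695, n₀ = 3112, n = 6807; a·n₀/n = 3084·3112/6807 = 1409.9321; c·n₁/n = 1161·3695/6807 = 630.2182
Stratum 2 (Men): n₁ = 3783, n₀ = 674, n = 4457; a·n₀/n = 493·674/4457 = 74.5528; c·n₁/n = 232·3783/4457 = 196.9163
RR_MH = (1409.9321 + 74.5528) / (630.2182 + 196.9163) = 1484.4850 / 827.1345 = 1.79473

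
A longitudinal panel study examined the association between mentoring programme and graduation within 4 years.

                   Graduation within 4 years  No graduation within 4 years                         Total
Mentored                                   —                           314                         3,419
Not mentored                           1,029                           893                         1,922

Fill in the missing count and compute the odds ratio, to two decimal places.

8.58

The missing cell is in the exposed row: 3419 − 314 = 3105.
So a = 3105, b = 314, c = 1029, d = 893.
OR = (a·d)/(b·c) = (3105 × 893) / (314 × 1029) = 2772765 / 323106 = 8.58160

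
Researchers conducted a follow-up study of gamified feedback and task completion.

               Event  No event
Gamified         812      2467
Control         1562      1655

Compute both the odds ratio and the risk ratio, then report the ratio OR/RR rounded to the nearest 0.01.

Cells: a = 812, b = 2467, c = 1562, d = 1655.
OR = (812·1655)/(2467·1562) = 1343860/3853454 = 0.34874
Risk in exposed = 812/3279 = 0.24764; risk in unexposed = 1562/3217 = 0.48555; RR = 0.51002
OR/RR = 0.34874 / 0.51002 = 0.68378
The outcome is not rare, so the OR lies further from 1 than the RR.

0.68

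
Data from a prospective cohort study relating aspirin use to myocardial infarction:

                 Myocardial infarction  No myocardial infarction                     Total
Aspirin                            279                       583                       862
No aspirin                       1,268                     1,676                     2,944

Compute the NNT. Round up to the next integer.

Risk in treated group = 279/862 = 0.32367; risk in control = 1268/2944 = 0.43071.
Absolute risk reduction = 0.43071 − 0.32367 = 0.10704
NNT = 1 / ARR = 1 / 0.10704 = 9.342 → round up → 10

10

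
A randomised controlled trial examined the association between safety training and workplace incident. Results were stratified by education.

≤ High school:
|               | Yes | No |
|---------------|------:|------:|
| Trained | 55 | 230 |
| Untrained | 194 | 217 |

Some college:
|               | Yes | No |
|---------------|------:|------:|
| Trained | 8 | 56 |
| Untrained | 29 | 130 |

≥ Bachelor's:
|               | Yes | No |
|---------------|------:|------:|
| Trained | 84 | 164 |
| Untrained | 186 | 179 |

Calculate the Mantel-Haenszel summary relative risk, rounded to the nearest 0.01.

RR_MH = Σ(aᵢ·n₀ᵢ/nᵢ) / Σ(cᵢ·n₁ᵢ/nᵢ), with n₁ᵢ = aᵢ+bᵢ (exposed), n₀ᵢ = cᵢ+dᵢ (unexposed), nᵢ = n₁ᵢ+n₀ᵢ.
Stratum 1 (≤ High school): n₁ = 285, n₀ = 411, n = 696; a·n₀/n = 55·411/696 = 32.4784; c·n₁/n = 194·285/696 = 79.4397
Stratum 2 (Some college): n₁ = 64, n₀ = 159, n = 223; a·n₀/n = 8·159/223 = 5.7040; c·n₁/n = 29·64/223 = 8.3229
Stratum 3 (≥ Bachelor's): n₁ = 248, n₀ = 365, n = 613; a·n₀/n = 84·365/613 = 50.0163; c·n₁/n = 186·248/613 = 75.2496
RR_MH = (32.4784 + 5.7040 + 50.0163) / (79.4397 + 8.3229 + 75.2496) = 88.1988 / 163.0121 = 0.54106

0.54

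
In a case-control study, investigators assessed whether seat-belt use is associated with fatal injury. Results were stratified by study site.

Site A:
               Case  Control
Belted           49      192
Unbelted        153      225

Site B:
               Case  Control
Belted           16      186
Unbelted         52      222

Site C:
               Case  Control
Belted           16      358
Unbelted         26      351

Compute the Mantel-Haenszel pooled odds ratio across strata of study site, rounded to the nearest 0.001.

OR_MH = Σ(aᵢdᵢ/nᵢ) / Σ(bᵢcᵢ/nᵢ), where nᵢ is the stratum total.
Stratum 1 (Site A): n = 619; a·d/n = 49·225/619 = 17.8110; b·c/n = 192·153/619 = 47.4572
Stratum 2 (Site B): n = 476; a·d/n = 16·222/476 = 7.4622; b·c/n = 186·52/476 = 20.3193
Stratum 3 (Site C): n = 751; a·d/n = 16·351/751 = 7.4780; b·c/n = 358·26/751 = 12.3941
OR_MH = (17.8110 + 7.4622 + 7.4780) / (47.4572 + 20.3193 + 12.3941) = 32.7512 / 80.1707 = 0.40852

0.409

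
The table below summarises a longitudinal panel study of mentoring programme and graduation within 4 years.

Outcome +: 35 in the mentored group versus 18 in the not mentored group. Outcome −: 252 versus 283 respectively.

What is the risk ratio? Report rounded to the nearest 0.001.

From the description: a = 35, b = 252, c = 18, d = 283.
Risk in exposed = 35/287 = 0.12195; risk in unexposed = 18/301 = 0.05980.
RR = 0.12195 / 0.05980 = 2.03930
The risk among the exposed is 2.04 times that among the unexposed.

2.039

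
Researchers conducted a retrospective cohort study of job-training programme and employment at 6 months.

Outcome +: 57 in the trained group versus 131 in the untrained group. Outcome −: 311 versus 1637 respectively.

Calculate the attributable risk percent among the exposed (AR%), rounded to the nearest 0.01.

From the description: a = 57, b = 311, c = 131, d = 1637.
Risk in exposed = 57/368 = 0.15489; risk in unexposed = 131/1768 = 0.07410.
RR = 0.15489/0.07410 = 2.09044
AR% = (RR − 1)/RR × 100 = (2.09044 − 1)/2.09044 × 100 = 52.1632%

52.16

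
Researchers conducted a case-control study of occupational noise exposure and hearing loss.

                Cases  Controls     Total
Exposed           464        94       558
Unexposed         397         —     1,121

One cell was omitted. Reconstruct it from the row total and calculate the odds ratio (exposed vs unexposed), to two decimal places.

The missing cell is in the unexposed row: 1121 − 397 = 724.
So a = 464, b = 94, c = 397, d = 724.
OR = (a·d)/(b·c) = (464 × 724) / (94 × 397) = 335936 / 37318 = 9.00198

9.00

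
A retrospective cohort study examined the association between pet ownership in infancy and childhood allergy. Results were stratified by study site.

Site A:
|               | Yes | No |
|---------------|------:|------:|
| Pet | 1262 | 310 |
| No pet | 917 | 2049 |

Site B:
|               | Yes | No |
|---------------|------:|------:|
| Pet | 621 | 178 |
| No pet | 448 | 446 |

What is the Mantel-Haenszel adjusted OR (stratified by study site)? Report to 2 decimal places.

OR_MH = Σ(aᵢdᵢ/nᵢ) / Σ(bᵢcᵢ/nᵢ), where nᵢ is the stratum total.
Stratum 1 (Site A): n = 4538; a·d/n = 1262·2049/4538 = 569.8189; b·c/n = 310·917/4538 = 62.6421
Stratum 2 (Site B): n = 1693; a·d/n = 621·446/1693 = 163.5948; b·c/n = 178·448/1693 = 47.1022
OR_MH = (569.8189 + 163.5948) / (62.6421 + 47.1022) = 733.4137 / 109.7443 = 6.68293

6.68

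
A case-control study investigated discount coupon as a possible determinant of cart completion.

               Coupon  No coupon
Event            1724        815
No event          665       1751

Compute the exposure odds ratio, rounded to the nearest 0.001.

5.570

Reading the table with exposure as columns: a = 1724 (Coupon, case), b = 665 (Coupon, non-case), c = 815 (No coupon, case), d = 1751.
OR = (a·d)/(b·c) = (1724 × 1751) / (665 × 815) = 3018724 / 541975 = 5.56986
The odds of cart completion are about 5.57 times as high in the coupon group.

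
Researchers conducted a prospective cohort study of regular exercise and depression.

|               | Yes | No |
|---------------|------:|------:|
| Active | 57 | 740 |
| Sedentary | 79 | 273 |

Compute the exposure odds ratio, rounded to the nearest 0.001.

0.266

Cells: a = 57, b = 740, c = 79, d = 273.
OR = (a·d)/(b·c) = (57 × 273) / (740 × 79) = 15561 / 58460 = 0.26618
Exposure is associated with lower odds of depression (OR = 0.27 < 1).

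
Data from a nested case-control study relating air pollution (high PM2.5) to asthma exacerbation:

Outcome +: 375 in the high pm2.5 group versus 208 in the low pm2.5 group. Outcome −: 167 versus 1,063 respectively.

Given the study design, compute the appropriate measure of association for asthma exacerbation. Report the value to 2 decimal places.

11.48

From the description: a = 375, b = 167, c = 208, d = 1063.
This is a nested case-control study: participants were sampled on outcome status, so risks in the source population cannot be estimated directly — relative risk is not valid here. The odds ratio is the appropriate measure.
OR = (a·d)/(b·c) = (375 × 1063) / (167 × 208) = 398625 / 34736 = 11.47585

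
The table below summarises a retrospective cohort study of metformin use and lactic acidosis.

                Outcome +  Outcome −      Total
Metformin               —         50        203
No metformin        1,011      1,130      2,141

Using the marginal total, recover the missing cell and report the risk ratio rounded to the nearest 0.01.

The missing cell is in the exposed row: 203 − 50 = 153.
So a = 153, b = 50, c = 1011, d = 1130.
RR = [a/(a+b)] / [c/(c+d)] = (153/203) / (1011/2141) = 0.75369/0.47221 = 1.59610

1.60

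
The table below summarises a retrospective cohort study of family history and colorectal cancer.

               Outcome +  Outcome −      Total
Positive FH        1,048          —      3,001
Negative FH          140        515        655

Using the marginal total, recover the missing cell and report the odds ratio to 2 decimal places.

The missing cell is in the exposed row: 3001 − 1048 = 1953.
So a = 1048, b = 1953, c = 140, d = 515.
OR = (a·d)/(b·c) = (1048 × 515) / (1953 × 140) = 539720 / 273420 = 1.97396

1.97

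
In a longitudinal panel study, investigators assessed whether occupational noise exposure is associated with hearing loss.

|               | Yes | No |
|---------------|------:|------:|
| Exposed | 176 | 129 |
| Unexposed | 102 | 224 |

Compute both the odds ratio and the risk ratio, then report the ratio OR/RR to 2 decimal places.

1.62

Cells: a = 176, b = 129, c = 102, d = 224.
OR = (176·224)/(129·102) = 39424/13158 = 2.99620
Risk in exposed = 176/305 = 0.57705; risk in unexposed = 102/326 = 0.31288; RR = 1.84429
OR/RR = 2.99620 / 1.84429 = 1.62458
The outcome is not rare, so the OR lies further from 1 than the RR.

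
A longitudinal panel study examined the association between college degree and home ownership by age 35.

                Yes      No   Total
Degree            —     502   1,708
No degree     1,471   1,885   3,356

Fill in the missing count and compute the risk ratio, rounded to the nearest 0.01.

The missing cell is in the exposed row: 1708 − 502 = 1206.
So a = 1206, b = 502, c = 1471, d = 1885.
RR = [a/(a+b)] / [c/(c+d)] = (1206/1708) / (1471/3356) = 0.70609/0.43832 = 1.61090

1.61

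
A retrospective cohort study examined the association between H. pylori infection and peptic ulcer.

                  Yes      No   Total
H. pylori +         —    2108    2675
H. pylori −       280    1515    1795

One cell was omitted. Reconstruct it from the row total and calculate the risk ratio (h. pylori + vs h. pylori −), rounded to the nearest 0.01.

The missing cell is in the exposed row: 2675 − 2108 = 567.
So a = 567, b = 2108, c = 280, d = 1515.
RR = [a/(a+b)] / [c/(c+d)] = (567/2675) / (280/1795) = 0.21196/0.15599 = 1.35883

1.36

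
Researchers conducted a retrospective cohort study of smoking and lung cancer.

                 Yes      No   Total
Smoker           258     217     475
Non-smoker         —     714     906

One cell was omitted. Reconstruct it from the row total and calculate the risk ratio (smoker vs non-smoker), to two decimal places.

The missing cell is in the unexposed row: 906 − 714 = 192.
So a = 258, b = 217, c = 192, d = 714.
RR = [a/(a+b)] / [c/(c+d)] = (258/475) / (192/906) = 0.54316/0.21192 = 2.56303

2.56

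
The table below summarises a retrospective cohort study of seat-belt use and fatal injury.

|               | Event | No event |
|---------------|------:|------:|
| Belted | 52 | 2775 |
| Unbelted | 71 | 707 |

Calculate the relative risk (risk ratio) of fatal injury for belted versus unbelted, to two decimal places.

Cells: a = 52, b = 2775, c = 71, d = 707.
Risk in exposed = 52/2827 = 0.01839; risk in unexposed = 71/778 = 0.09126.
RR = 0.01839 / 0.09126 = 0.20156
The risk is 80% lower among the exposed than among the unexposed.

0.20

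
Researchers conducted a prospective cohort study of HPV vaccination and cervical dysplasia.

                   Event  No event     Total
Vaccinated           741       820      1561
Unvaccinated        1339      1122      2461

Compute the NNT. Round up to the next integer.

15

Risk in treated group = 741/1561 = 0.47470; risk in control = 1339/2461 = 0.54409.
Absolute risk reduction = 0.54409 − 0.47470 = 0.06939
NNT = 1 / ARR = 1 / 0.06939 = 14.411 → round up → 15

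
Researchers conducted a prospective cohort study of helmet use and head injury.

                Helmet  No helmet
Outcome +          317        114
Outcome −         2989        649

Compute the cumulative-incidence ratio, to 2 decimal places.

0.64

Reading the table with exposure as columns: a = 317 (Helmet, case), b = 2989 (Helmet, non-case), c = 114 (No helmet, case), d = 649.
Risk in exposed = 317/3306 = 0.09589; risk in unexposed = 114/763 = 0.14941.
RR = 0.09589 / 0.14941 = 0.64177
The risk is 36% lower among the exposed than among the unexposed.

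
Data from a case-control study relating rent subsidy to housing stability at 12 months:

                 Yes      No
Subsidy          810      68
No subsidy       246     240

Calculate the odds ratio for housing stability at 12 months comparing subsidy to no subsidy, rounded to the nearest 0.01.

11.62

Cells: a = 810, b = 68, c = 246, d = 240.
OR = (a·d)/(b·c) = (810 × 240) / (68 × 246) = 194400 / 16728 = 11.62123
The odds of housing stability at 12 months are about 11.62 times as high in the subsidy group.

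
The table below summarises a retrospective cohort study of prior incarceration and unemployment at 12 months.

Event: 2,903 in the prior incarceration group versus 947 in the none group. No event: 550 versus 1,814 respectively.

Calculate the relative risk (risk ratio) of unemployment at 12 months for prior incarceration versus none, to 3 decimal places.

2.451

From the description: a = 2903, b = 550, c = 947, d = 1814.
Risk in exposed = 2903/3453 = 0.84072; risk in unexposed = 947/2761 = 0.34299.
RR = 0.84072 / 0.34299 = 2.45113
The risk among the exposed is 2.45 times that among the unexposed.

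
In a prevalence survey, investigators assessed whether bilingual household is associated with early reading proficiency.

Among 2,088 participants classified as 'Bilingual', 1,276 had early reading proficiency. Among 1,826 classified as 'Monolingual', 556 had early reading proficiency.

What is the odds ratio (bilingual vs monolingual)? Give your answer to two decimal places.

3.59

From the description: a = 1276, b = 812, c = 556, d = 1270.
OR = (a·d)/(b·c) = (1276 × 1270) / (812 × 556) = 1620520 / 451472 = 3.58941
The odds of early reading proficiency are about 3.59 times as high in the bilingual group.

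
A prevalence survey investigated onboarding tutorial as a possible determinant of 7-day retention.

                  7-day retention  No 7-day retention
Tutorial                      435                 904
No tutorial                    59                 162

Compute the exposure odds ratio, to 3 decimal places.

1.321

Cells: a = 435, b = 904, c = 59, d = 162.
OR = (a·d)/(b·c) = (435 × 162) / (904 × 59) = 70470 / 53336 = 1.32125
The odds of 7-day retention are about 1.32 times as high in the tutorial group.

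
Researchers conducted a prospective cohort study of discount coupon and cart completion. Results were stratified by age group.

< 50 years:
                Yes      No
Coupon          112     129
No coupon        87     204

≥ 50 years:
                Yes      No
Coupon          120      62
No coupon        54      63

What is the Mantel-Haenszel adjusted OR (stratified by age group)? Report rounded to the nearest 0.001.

OR_MH = Σ(aᵢdᵢ/nᵢ) / Σ(bᵢcᵢ/nᵢ), where nᵢ is the stratum total.
Stratum 1 (< 50 years): n = 532; a·d/n = 112·204/532 = 42.9474; b·c/n = 129·87/532 = 21.0959
Stratum 2 (≥ 50 years): n = 299; a·d/n = 120·63/299 = 25.2843; b·c/n = 62·54/299 = 11.1973
OR_MH = (42.9474 + 25.2843) / (21.0959 + 11.1973) = 68.2316 / 32.2932 = 2.11288

2.113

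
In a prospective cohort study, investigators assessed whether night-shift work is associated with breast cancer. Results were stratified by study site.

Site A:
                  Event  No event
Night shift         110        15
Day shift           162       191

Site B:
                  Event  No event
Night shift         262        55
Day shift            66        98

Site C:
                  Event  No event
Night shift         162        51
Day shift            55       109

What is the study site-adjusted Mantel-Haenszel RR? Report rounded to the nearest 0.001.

RR_MH = Σ(aᵢ·n₀ᵢ/nᵢ) / Σ(cᵢ·n₁ᵢ/nᵢ), with n₁ᵢ = aᵢ+bᵢ (exposed), n₀ᵢ = cᵢ+dᵢ (unexposed), nᵢ = n₁ᵢ+n₀ᵢ.
Stratum 1 (Site A): n₁ = 125, n₀ = 353, n = 478; a·n₀/n = 110·353/478 = 81.2343; c·n₁/n = 162·125/478 = 42.3640
Stratum 2 (Site B): n₁ = 317, n₀ = 164, n = 481; a·n₀/n = 262·164/481 = 89.3306; c·n₁/n = 66·317/481 = 43.4969
Stratum 3 (Site C): n₁ = 213, n₀ = 164, n = 377; a·n₀/n = 162·164/377 = 70.4721; c·n₁/n = 55·213/377 = 31.0743
RR_MH = (81.2343 + 89.3306 + 70.4721) / (42.3640 + 43.4969 + 31.0743) = 241.0370 / 116.9352 = 2.06129

2.061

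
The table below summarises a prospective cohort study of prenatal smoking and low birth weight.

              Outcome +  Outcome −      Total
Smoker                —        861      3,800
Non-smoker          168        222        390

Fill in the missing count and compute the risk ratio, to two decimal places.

1.80

The missing cell is in the exposed row: 3800 − 861 = 2939.
So a = 2939, b = 861, c = 168, d = 222.
RR = [a/(a+b)] / [c/(c+d)] = (2939/3800) / (168/390) = 0.77342/0.43077 = 1.79544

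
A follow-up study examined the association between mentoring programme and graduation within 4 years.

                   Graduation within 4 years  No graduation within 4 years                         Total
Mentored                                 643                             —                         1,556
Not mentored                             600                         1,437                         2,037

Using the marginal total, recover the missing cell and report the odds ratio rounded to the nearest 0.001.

The missing cell is in the exposed row: 1556 − 643 = 913.
So a = 643, b = 913, c = 600, d = 1437.
OR = (a·d)/(b·c) = (643 × 1437) / (913 × 600) = 923991 / 547800 = 1.68673

1.687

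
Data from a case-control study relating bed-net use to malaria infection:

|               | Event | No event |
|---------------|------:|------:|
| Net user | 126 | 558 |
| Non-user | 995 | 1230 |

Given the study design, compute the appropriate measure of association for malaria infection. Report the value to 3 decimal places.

Cells: a = 126, b = 558, c = 995, d = 1230.
This is a case-control study: participants were sampled on outcome status, so risks in the source population cannot be estimated directly — relative risk is not valid here. The odds ratio is the appropriate measure.
OR = (a·d)/(b·c) = (126 × 1230) / (558 × 995) = 154980 / 555210 = 0.27914

0.279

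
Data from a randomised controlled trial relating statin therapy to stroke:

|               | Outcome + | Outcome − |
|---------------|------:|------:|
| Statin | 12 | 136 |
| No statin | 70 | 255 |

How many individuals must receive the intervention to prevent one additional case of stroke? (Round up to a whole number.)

8

Risk in treated group = 12/148 = 0.08108; risk in control = 70/325 = 0.21538.
Absolute risk reduction = 0.21538 − 0.08108 = 0.13430
NNT = 1 / ARR = 1 / 0.13430 = 7.446 → round up → 8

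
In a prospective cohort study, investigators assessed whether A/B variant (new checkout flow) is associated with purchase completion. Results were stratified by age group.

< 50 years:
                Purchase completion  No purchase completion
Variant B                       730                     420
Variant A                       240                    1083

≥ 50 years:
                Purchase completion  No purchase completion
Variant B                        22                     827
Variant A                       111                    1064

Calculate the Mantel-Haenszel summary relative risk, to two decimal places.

RR_MH = Σ(aᵢ·n₀ᵢ/nᵢ) / Σ(cᵢ·n₁ᵢ/nᵢ), with n₁ᵢ = aᵢ+bᵢ (exposed), n₀ᵢ = cᵢ+dᵢ (unexposed), nᵢ = n₁ᵢ+n₀ᵢ.
Stratum 1 (< 50 years): n₁ = 1150, n₀ = 1323, n = 2473; a·n₀/n = 730·1323/2473 = 390.5338; c·n₁/n = 240·1150/2473 = 111.6053
Stratum 2 (≥ 50 years): n₁ = 849, n₀ = 1175, n = 2024; a·n₀/n = 22·1175/2024 = 12.7717; c·n₁/n = 111·849/2024 = 46.5608
RR_MH = (390.5338 + 12.7717) / (111.6053 + 46.5608) = 403.3055 / 158.1661 = 2.54989

2.55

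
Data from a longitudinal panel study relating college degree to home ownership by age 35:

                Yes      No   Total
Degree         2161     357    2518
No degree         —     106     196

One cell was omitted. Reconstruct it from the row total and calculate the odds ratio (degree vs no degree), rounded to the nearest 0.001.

The missing cell is in the unexposed row: 196 − 106 = 90.
So a = 2161, b = 357, c = 90, d = 106.
OR = (a·d)/(b·c) = (2161 × 106) / (357 × 90) = 229066 / 32130 = 7.12935

7.129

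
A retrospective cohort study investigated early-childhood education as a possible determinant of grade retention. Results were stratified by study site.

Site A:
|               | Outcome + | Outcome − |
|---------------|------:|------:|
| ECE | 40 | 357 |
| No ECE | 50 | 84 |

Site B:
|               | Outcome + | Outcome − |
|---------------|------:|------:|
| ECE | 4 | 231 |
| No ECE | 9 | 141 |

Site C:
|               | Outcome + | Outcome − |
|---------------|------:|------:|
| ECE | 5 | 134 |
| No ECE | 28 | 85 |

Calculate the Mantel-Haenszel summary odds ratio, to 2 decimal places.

OR_MH = Σ(aᵢdᵢ/nᵢ) / Σ(bᵢcᵢ/nᵢ), where nᵢ is the stratum total.
Stratum 1 (Site A): n = 531; a·d/n = 40·84/531 = 6.3277; b·c/n = 357·50/531 = 33.6158
Stratum 2 (Site B): n = 385; a·d/n = 4·141/385 = 1.4649; b·c/n = 231·9/385 = 5.4000
Stratum 3 (Site C): n = 252; a·d/n = 5·85/252 = 1.6865; b·c/n = 134·28/252 = 14.8889
OR_MH = (6.3277 + 1.4649 + 1.6865) / (33.6158 + 5.4000 + 14.8889) = 9.4791 / 53.9047 = 0.17585

0.18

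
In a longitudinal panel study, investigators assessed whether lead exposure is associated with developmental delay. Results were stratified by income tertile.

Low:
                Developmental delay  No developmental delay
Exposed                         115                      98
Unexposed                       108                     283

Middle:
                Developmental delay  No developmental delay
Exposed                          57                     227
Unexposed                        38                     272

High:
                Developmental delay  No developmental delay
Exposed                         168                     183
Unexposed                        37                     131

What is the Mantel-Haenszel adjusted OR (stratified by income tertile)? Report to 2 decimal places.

2.71

OR_MH = Σ(aᵢdᵢ/nᵢ) / Σ(bᵢcᵢ/nᵢ), where nᵢ is the stratum total.
Stratum 1 (Low): n = 604; a·d/n = 115·283/604 = 53.8825; b·c/n = 98·108/604 = 17.5232
Stratum 2 (Middle): n = 594; a·d/n = 57·272/594 = 26.1010; b·c/n = 227·38/594 = 14.5219
Stratum 3 (High): n = 519; a·d/n = 168·131/519 = 42.4046; b·c/n = 183·37/519 = 13.0462
OR_MH = (53.8825 + 26.1010 + 42.4046) / (17.5232 + 14.5219 + 13.0462) = 122.3881 / 45.0913 = 2.71423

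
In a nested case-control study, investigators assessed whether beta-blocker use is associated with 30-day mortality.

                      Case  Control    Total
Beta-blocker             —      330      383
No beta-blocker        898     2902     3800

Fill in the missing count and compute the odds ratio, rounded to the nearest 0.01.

The missing cell is in the exposed row: 383 − 330 = 53.
So a = 53, b = 330, c = 898, d = 2902.
OR = (a·d)/(b·c) = (53 × 2902) / (330 × 898) = 153806 / 296340 = 0.51902

0.52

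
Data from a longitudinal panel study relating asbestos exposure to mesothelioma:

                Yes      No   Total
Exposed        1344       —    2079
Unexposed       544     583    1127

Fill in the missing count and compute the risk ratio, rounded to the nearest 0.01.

The missing cell is in the exposed row: 2079 − 1344 = 735.
So a = 1344, b = 735, c = 544, d = 583.
RR = [a/(a+b)] / [c/(c+d)] = (1344/2079) / (544/1127) = 0.64646/0.48270 = 1.33928

1.34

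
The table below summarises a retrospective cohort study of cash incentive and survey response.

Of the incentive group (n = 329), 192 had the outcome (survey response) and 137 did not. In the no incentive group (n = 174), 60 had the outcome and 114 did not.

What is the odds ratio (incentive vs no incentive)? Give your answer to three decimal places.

2.663

From the description: a = 192, b = 137, c = 60, d = 114.
OR = (a·d)/(b·c) = (192 × 114) / (137 × 60) = 21888 / 8220 = 2.66277
The odds of survey response are about 2.66 times as high in the incentive group.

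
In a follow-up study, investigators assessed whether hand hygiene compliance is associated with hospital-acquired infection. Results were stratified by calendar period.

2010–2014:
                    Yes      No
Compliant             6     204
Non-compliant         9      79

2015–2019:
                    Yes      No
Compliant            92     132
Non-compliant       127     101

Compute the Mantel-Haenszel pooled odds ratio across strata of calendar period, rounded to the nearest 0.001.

OR_MH = Σ(aᵢdᵢ/nᵢ) / Σ(bᵢcᵢ/nᵢ), where nᵢ is the stratum total.
Stratum 1 (2010–2014): n = 298; a·d/n = 6·79/298 = 1.5906; b·c/n = 204·9/298 = 6.1611
Stratum 2 (2015–2019): n = 452; a·d/n = 92·101/452 = 20.5575; b·c/n = 132·127/452 = 37.0885
OR_MH = (1.5906 + 20.5575) / (6.1611 + 37.0885) = 22.1481 / 43.2496 = 0.51210

0.512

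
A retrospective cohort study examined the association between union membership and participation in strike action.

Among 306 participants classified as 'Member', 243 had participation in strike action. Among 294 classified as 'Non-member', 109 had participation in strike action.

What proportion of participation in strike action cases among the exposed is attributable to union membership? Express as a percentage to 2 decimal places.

From the description: a = 243, b = 63, c = 109, d = 185.
Risk in exposed = 243/306 = 0.79412; risk in unexposed = 109/294 = 0.37075.
RR = 0.79412/0.37075 = 2.14193
AR% = (RR − 1)/RR × 100 = (2.14193 − 1)/2.14193 × 100 = 53.3132%

53.31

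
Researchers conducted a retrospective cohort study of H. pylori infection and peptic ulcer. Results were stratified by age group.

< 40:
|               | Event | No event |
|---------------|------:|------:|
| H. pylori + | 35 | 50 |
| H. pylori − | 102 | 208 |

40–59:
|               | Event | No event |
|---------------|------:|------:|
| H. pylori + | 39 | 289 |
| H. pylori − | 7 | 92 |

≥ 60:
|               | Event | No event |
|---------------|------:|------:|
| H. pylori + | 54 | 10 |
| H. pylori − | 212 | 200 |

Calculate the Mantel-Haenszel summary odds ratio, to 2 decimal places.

2.24

OR_MH = Σ(aᵢdᵢ/nᵢ) / Σ(bᵢcᵢ/nᵢ), where nᵢ is the stratum total.
Stratum 1 (< 40): n = 395; a·d/n = 35·208/395 = 18.4304; b·c/n = 50·102/395 = 12.9114
Stratum 2 (40–59): n = 427; a·d/n = 39·92/427 = 8.4028; b·c/n = 289·7/427 = 4.7377
Stratum 3 (≥ 60): n = 476; a·d/n = 54·200/476 = 22.6891; b·c/n = 10·212/476 = 4.4538
OR_MH = (18.4304 + 8.4028 + 22.6891) / (12.9114 + 4.7377 + 4.4538) = 49.5223 / 22.1029 = 2.24053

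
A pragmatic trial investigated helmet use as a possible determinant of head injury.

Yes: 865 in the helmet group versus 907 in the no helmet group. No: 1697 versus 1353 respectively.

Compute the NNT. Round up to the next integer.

16

Risk in treated group = 865/2562 = 0.33763; risk in control = 907/2260 = 0.40133.
Absolute risk reduction = 0.40133 − 0.33763 = 0.06370
NNT = 1 / ARR = 1 / 0.06370 = 15.698 → round up → 16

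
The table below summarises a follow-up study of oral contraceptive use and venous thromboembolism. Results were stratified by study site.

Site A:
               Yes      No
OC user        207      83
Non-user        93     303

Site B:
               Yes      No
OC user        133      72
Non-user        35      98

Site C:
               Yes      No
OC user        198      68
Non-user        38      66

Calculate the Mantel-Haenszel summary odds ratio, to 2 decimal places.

6.43

OR_MH = Σ(aᵢdᵢ/nᵢ) / Σ(bᵢcᵢ/nᵢ), where nᵢ is the stratum total.
Stratum 1 (Site A): n = 686; a·d/n = 207·303/686 = 91.4300; b·c/n = 83·93/686 = 11.2522
Stratum 2 (Site B): n = 338; a·d/n = 133·98/338 = 38.5621; b·c/n = 72·35/338 = 7.4556
Stratum 3 (Site C): n = 370; a·d/n = 198·66/370 = 35.3189; b·c/n = 68·38/370 = 6.9838
OR_MH = (91.4300 + 38.5621 + 35.3189) / (11.2522 + 7.4556 + 6.9838) = 165.3111 / 25.6916 = 6.43444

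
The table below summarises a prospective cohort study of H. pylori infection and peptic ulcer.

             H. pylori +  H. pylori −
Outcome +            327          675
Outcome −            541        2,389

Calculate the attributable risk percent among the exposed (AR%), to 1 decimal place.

41.5

Reading the table with exposure as columns: a = 327 (H. pylori +, case), b = 541 (H. pylori +, non-case), c = 675 (H. pylori −, case), d = 2389.
Risk in exposed = 327/868 = 0.37673; risk in unexposed = 675/3064 = 0.22030.
RR = 0.37673/0.22030 = 1.71007
AR% = (RR − 1)/RR × 100 = (1.71007 − 1)/1.71007 × 100 = 41.5227%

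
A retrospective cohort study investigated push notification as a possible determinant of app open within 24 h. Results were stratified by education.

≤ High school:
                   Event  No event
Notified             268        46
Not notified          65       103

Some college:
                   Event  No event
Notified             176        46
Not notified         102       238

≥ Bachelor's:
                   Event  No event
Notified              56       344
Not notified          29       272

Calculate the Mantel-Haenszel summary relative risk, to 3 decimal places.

2.258

RR_MH = Σ(aᵢ·n₀ᵢ/nᵢ) / Σ(cᵢ·n₁ᵢ/nᵢ), with n₁ᵢ = aᵢ+bᵢ (exposed), n₀ᵢ = cᵢ+dᵢ (unexposed), nᵢ = n₁ᵢ+n₀ᵢ.
Stratum 1 (≤ High school): n₁ = 314, n₀ = 168, n = 482; a·n₀/n = 268·168/482 = 93.4108; c·n₁/n = 65·314/482 = 42.3444
Stratum 2 (Some college): n₁ = 222, n₀ = 340, n = 562; a·n₀/n = 176·340/562 = 106.4769; c·n₁/n = 102·222/562 = 40.2918
Stratum 3 (≥ Bachelor's): n₁ = 400, n₀ = 301, n = 701; a·n₀/n = 56·301/701 = 24.0456; c·n₁/n = 29·400/701 = 16.5478
RR_MH = (93.4108 + 106.4769 + 24.0456) / (42.3444 + 40.2918 + 16.5478) = 223.9333 / 99.1840 = 2.25776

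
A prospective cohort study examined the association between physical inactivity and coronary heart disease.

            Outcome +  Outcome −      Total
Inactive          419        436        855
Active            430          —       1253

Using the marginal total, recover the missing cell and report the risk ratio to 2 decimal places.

The missing cell is in the unexposed row: 1253 − 430 = 823.
So a = 419, b = 436, c = 430, d = 823.
RR = [a/(a+b)] / [c/(c+d)] = (419/855) / (430/1253) = 0.49006/0.34318 = 1.42801

1.43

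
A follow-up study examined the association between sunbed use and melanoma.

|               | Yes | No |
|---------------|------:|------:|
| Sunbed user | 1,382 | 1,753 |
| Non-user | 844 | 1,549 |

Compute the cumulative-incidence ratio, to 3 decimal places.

1.250

Cells: a = 1382, b = 1753, c = 844, d = 1549.
Risk in exposed = 1382/3135 = 0.44083; risk in unexposed = 844/2393 = 0.35270.
RR = 0.44083 / 0.35270 = 1.24989
The risk among the exposed is 1.25 times that among the unexposed.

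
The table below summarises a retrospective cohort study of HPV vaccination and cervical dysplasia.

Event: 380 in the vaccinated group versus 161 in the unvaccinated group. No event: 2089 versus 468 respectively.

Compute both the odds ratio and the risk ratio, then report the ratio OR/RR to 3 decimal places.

0.879

From the description: a = 380, b = 2089, c = 161, d = 468.
OR = (380·468)/(2089·161) = 177840/336329 = 0.52877
Risk in exposed = 380/2469 = 0.15391; risk in unexposed = 161/629 = 0.25596; RR = 0.60129
OR/RR = 0.52877 / 0.60129 = 0.87938
The outcome is not rare, so the OR lies further from 1 than the RR.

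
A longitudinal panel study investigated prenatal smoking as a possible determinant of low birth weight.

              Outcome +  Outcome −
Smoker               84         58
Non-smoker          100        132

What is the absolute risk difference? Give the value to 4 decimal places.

Cells: a = 84, b = 58, c = 100, d = 132.
Risk in exposed = 84/142 = 0.591549; risk in unexposed = 100/232 = 0.431034.
Risk difference = 0.591549 − 0.431034 = 0.160515

0.1605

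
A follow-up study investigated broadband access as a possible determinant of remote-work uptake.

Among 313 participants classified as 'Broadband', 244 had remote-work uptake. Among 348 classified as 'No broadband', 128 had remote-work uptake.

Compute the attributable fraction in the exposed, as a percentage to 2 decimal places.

From the description: a = 244, b = 69, c = 128, d = 220.
Risk in exposed = 244/313 = 0.77955; risk in unexposed = 128/348 = 0.36782.
RR = 0.77955/0.36782 = 2.11941
AR% = (RR − 1)/RR × 100 = (2.11941 − 1)/2.11941 × 100 = 52.8170%

52.82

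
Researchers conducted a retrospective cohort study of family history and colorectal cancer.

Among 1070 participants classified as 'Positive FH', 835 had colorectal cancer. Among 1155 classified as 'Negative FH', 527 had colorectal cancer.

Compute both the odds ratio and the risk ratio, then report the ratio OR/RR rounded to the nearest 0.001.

From the description: a = 835, b = 235, c = 527, d = 628.
OR = (835·628)/(235·527) = 524380/123845 = 4.23416
Risk in exposed = 835/1070 = 0.78037; risk in unexposed = 527/1155 = 0.45628; RR = 1.71031
OR/RR = 4.23416 / 1.71031 = 2.47567
The outcome is not rare, so the OR lies further from 1 than the RR.

2.476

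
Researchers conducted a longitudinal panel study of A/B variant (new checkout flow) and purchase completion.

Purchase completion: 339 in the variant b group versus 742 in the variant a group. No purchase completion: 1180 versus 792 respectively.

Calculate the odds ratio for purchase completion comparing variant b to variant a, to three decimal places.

From the description: a = 339, b = 1180, c = 742, d = 792.
OR = (a·d)/(b·c) = (339 × 792) / (1180 × 742) = 268488 / 875560 = 0.30665
Exposure is associated with lower odds of purchase completion (OR = 0.31 < 1).

0.307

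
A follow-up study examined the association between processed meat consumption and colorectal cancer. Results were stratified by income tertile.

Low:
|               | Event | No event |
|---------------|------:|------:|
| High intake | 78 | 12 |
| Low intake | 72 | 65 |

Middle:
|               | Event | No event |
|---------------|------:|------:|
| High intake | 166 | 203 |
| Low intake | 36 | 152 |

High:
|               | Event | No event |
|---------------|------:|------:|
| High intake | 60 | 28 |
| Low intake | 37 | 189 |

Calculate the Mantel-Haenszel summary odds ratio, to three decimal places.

OR_MH = Σ(aᵢdᵢ/nᵢ) / Σ(bᵢcᵢ/nᵢ), where nᵢ is the stratum total.
Stratum 1 (Low): n = 227; a·d/n = 78·65/227 = 22.3348; b·c/n = 12·72/227 = 3.8062
Stratum 2 (Middle): n = 557; a·d/n = 166·152/557 = 45.2998; b·c/n = 203·36/557 = 13.1203
Stratum 3 (High): n = 314; a·d/n = 60·189/314 = 36.1146; b·c/n = 28·37/314 = 3.2994
OR_MH = (22.3348 + 45.2998 + 36.1146) / (3.8062 + 13.1203 + 3.2994) = 103.7493 / 20.2258 = 5.12955

5.130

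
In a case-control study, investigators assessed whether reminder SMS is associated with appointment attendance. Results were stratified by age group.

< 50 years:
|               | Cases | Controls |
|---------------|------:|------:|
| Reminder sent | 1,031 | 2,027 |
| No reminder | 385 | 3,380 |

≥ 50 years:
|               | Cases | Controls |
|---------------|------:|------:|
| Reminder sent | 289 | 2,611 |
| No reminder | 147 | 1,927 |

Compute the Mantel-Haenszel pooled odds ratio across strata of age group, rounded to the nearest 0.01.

OR_MH = Σ(aᵢdᵢ/nᵢ) / Σ(bᵢcᵢ/nᵢ), where nᵢ is the stratum total.
Stratum 1 (< 50 years): n = 6823; a·d/n = 1031·3380/6823 = 510.7401; b·c/n = 2027·385/6823 = 114.3771
Stratum 2 (≥ 50 years): n = 4974; a·d/n = 289·1927/4974 = 111.9628; b·c/n = 2611·147/4974 = 77.1647
OR_MH = (510.7401 + 111.9628) / (114.3771 + 77.1647) = 622.7030 / 191.5418 = 3.25100

3.25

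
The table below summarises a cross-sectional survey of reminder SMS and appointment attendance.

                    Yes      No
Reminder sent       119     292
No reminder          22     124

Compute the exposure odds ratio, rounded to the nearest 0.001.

Cells: a = 119, b = 292, c = 22, d = 124.
OR = (a·d)/(b·c) = (119 × 124) / (292 × 22) = 14756 / 6424 = 2.29701
The odds of appointment attendance are about 2.30 times as high in the reminder sent group.

2.297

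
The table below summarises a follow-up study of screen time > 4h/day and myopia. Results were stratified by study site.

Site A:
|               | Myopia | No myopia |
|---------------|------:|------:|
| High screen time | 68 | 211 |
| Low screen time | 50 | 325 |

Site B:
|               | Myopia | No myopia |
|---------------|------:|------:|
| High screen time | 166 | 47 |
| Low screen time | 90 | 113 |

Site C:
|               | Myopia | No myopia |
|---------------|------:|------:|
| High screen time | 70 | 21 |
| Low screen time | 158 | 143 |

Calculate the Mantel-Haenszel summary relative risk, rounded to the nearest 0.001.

1.669

RR_MH = Σ(aᵢ·n₀ᵢ/nᵢ) / Σ(cᵢ·n₁ᵢ/nᵢ), with n₁ᵢ = aᵢ+bᵢ (exposed), n₀ᵢ = cᵢ+dᵢ (unexposed), nᵢ = n₁ᵢ+n₀ᵢ.
Stratum 1 (Site A): n₁ = 279, n₀ = 375, n = 654; a·n₀/n = 68·375/654 = 38.9908; c·n₁/n = 50·279/654 = 21.3303
Stratum 2 (Site B): n₁ = 213, n₀ = 203, n = 416; a·n₀/n = 166·203/416 = 81.0048; c·n₁/n = 90·213/416 = 46.0817
Stratum 3 (Site C): n₁ = 91, n₀ = 301, n = 392; a·n₀/n = 70·301/392 = 53.7500; c·n₁/n = 158·91/392 = 36.6786
RR_MH = (38.9908 + 81.0048 + 53.7500) / (21.3303 + 46.0817 + 36.6786) = 173.7456 / 104.0906 = 1.66918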